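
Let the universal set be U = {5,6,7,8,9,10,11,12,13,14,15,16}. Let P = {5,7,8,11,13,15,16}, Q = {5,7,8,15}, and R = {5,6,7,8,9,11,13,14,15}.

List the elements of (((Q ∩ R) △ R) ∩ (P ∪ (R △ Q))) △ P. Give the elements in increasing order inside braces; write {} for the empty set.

Q ∩ R = {5,7,8,15}
(Q ∩ R) △ R = {6,9,11,13,14}
R △ Q = {6,9,11,13,14}
P ∪ (R △ Q) = {5,6,7,8,9,11,13,14,15,16}
((Q ∩ R) △ R) ∩ (P ∪ (R △ Q)) = {6,9,11,13,14}
(((Q ∩ R) △ R) ∩ (P ∪ (R △ Q))) △ P = {5,6,7,8,9,14,15,16}

{5,6,7,8,9,14,15,16}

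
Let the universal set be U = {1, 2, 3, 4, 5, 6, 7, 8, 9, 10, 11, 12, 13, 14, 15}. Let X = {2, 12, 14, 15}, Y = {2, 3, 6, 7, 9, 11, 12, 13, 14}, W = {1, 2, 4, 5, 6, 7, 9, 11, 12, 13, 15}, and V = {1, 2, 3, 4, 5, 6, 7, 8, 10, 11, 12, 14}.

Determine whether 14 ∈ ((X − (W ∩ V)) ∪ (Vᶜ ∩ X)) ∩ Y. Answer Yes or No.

14 ∉ W and 14 ∈ V, so 14 ∉ W ∩ V
14 ∈ X and 14 ∉ (W ∩ V), so 14 ∈ X − (W ∩ V)
14 ∈ V, so 14 ∉ Vᶜ
14 ∉ Vᶜ and 14 ∈ X, so 14 ∉ Vᶜ ∩ X
14 ∈ (X − (W ∩ V)) and 14 ∉ (Vᶜ ∩ X), so 14 ∈ (X − (W ∩ V)) ∪ (Vᶜ ∩ X)
14 ∈ ((X − (W ∩ V)) ∪ (Vᶜ ∩ X)) and 14 ∈ Y, so 14 ∈ ((X − (W ∩ V)) ∪ (Vᶜ ∩ X)) ∩ Y

Yes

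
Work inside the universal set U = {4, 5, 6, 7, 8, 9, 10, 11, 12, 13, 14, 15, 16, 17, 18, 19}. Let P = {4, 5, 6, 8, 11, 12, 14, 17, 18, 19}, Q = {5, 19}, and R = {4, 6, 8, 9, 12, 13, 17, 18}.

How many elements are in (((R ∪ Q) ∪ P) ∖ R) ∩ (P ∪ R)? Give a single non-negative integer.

4

R ∪ Q = {4, 5, 6, 8, 9, 12, 13, 17, 18, 19}
(R ∪ Q) ∪ P = {4, 5, 6, 8, 9, 11, 12, 13, 14, 17, 18, 19}
((R ∪ Q) ∪ P) ∖ R = {5, 11, 14, 19}
P ∪ R = {4, 5, 6, 8, 9, 11, 12, 13, 14, 17, 18, 19}
(((R ∪ Q) ∪ P) ∖ R) ∩ (P ∪ R) = {5, 11, 14, 19}
|(((R ∪ Q) ∪ P) ∖ R) ∩ (P ∪ R)| = 4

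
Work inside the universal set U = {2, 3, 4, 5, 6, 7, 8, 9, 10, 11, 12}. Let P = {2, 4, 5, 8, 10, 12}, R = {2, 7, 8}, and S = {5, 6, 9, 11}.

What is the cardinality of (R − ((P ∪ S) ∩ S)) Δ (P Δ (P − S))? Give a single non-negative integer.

4

P ∪ S = {2, 4, 5, 6, 8, 9, 10, 11, 12}
(P ∪ S) ∩ S = {5, 6, 9, 11}
R − ((P ∪ S) ∩ S) = {2, 7, 8}
P − S = {2, 4, 8, 10, 12}
P Δ (P − S) = {5}
(R − ((P ∪ S) ∩ S)) Δ (P Δ (P − S)) = {2, 5, 7, 8}
|(R − ((P ∪ S) ∩ S)) Δ (P Δ (P − S))| = 4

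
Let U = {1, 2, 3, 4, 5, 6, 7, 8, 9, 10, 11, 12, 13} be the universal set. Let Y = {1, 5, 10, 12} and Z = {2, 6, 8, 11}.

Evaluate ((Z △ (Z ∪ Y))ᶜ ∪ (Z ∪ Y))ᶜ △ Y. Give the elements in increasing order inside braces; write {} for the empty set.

{1, 5, 10, 12}

Z ∪ Y = {1, 2, 5, 6, 8, 10, 11, 12}
Z △ (Z ∪ Y) = {1, 5, 10, 12}
(Z △ (Z ∪ Y))ᶜ = {2, 3, 4, 6, 7, 8, 9, 11, 13}
(Z △ (Z ∪ Y))ᶜ ∪ (Z ∪ Y) = {1, 2, 3, 4, 5, 6, 7, 8, 9, 10, 11, 12, 13}
((Z △ (Z ∪ Y))ᶜ ∪ (Z ∪ Y))ᶜ = {}
((Z △ (Z ∪ Y))ᶜ ∪ (Z ∪ Y))ᶜ △ Y = {1, 5, 10, 12}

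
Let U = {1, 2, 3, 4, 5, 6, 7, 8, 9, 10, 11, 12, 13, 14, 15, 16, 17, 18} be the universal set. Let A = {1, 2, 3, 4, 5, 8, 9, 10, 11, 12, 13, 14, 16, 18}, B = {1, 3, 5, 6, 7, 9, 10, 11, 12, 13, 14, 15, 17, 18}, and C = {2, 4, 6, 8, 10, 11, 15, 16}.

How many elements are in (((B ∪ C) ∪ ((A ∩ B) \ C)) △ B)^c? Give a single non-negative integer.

14

B ∪ C = {1, 2, 3, 4, 5, 6, 7, 8, 9, 10, 11, 12, 13, 14, 15, 16, 17, 18}
A ∩ B = {1, 3, 5, 9, 10, 11, 12, 13, 14, 18}
(A ∩ B) \ C = {1, 3, 5, 9, 12, 13, 14, 18}
(B ∪ C) ∪ ((A ∩ B) \ C) = {1, 2, 3, 4, 5, 6, 7, 8, 9, 10, 11, 12, 13, 14, 15, 16, 17, 18}
((B ∪ C) ∪ ((A ∩ B) \ C)) △ B = {2, 4, 8, 16}
(((B ∪ C) ∪ ((A ∩ B) \ C)) △ B)^c = {1, 3, 5, 6, 7, 9, 10, 11, 12, 13, 14, 15, 17, 18}
|(((B ∪ C) ∪ ((A ∩ B) \ C)) △ B)^c| = 14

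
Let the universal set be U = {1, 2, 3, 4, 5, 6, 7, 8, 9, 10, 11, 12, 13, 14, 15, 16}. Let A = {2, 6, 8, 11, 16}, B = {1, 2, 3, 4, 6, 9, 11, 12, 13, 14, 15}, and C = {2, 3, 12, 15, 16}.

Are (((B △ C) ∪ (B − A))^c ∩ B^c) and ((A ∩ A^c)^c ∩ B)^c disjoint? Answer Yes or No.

No

B △ C = {1, 4, 6, 9, 11, 13, 14, 16}
B − A = {1, 3, 4, 9, 12, 13, 14, 15}
(B △ C) ∪ (B − A) = {1, 3, 4, 6, 9, 11, 12, 13, 14, 15, 16}
((B △ C) ∪ (B − A))^c = {2, 5, 7, 8, 10}
B^c = {5, 7, 8, 10, 16}
((B △ C) ∪ (B − A))^c ∩ B^c = {5, 7, 8, 10}
A^c = {1, 3, 4, 5, 7, 9, 10, 12, 13, 14, 15}
A ∩ A^c = {}
(A ∩ A^c)^c = {1, 2, 3, 4, 5, 6, 7, 8, 9, 10, 11, 12, 13, 14, 15, 16}
(A ∩ A^c)^c ∩ B = {1, 2, 3, 4, 6, 9, 11, 12, 13, 14, 15}
((A ∩ A^c)^c ∩ B)^c = {5, 7, 8, 10, 16}
5 lies in both, so they are not disjoint.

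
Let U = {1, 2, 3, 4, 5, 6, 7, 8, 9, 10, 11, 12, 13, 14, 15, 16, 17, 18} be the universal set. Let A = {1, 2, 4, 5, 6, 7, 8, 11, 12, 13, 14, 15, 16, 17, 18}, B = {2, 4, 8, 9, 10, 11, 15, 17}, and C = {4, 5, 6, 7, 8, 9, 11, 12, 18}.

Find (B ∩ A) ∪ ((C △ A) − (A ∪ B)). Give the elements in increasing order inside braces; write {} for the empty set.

{2, 4, 8, 11, 15, 17}

B ∩ A = {2, 4, 8, 11, 15, 17}
C △ A = {1, 2, 9, 13, 14, 15, 16, 17}
A ∪ B = {1, 2, 4, 5, 6, 7, 8, 9, 10, 11, 12, 13, 14, 15, 16, 17, 18}
(C △ A) − (A ∪ B) = {}
(B ∩ A) ∪ ((C △ A) − (A ∪ B)) = {2, 4, 8, 11, 15, 17}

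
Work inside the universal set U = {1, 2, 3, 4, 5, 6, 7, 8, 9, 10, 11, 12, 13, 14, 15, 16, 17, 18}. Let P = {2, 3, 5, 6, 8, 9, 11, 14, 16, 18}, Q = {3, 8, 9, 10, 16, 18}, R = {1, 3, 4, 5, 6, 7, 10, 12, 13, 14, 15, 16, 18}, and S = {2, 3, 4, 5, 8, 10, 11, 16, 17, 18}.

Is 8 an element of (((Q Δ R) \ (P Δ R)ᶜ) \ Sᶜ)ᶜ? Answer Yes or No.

No

8 ∈ Q and 8 ∉ R, so 8 ∈ Q Δ R
8 ∈ P and 8 ∉ R, so 8 ∈ P Δ R
8 ∉ (P Δ R)ᶜ since 8 ∈ (P Δ R)
8 ∈ (Q Δ R) and 8 ∉ (P Δ R)ᶜ, so 8 ∈ (Q Δ R) \ (P Δ R)ᶜ
8 ∈ S, so 8 ∉ Sᶜ
8 ∈ ((Q Δ R) \ (P Δ R)ᶜ) and 8 ∉ Sᶜ, so 8 ∈ ((Q Δ R) \ (P Δ R)ᶜ) \ Sᶜ
8 ∉ (((Q Δ R) \ (P Δ R)ᶜ) \ Sᶜ)ᶜ since 8 ∈ (((Q Δ R) \ (P Δ R)ᶜ) \ Sᶜ)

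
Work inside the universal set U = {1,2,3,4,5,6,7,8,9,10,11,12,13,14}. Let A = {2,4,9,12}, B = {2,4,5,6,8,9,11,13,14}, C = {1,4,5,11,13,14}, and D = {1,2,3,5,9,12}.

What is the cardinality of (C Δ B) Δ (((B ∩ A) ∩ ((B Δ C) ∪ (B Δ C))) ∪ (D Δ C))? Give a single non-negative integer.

C Δ B = {1,2,6,8,9}
B ∩ A = {2,4,9}
B Δ C = {1,2,6,8,9}
(B Δ C) ∪ (B Δ C) = {1,2,6,8,9}
(B ∩ A) ∩ ((B Δ C) ∪ (B Δ C)) = {2,9}
D Δ C = {2,3,4,9,11,12,13,14}
((B ∩ A) ∩ ((B Δ C) ∪ (B Δ C))) ∪ (D Δ C) = {2,3,4,9,11,12,13,14}
(C Δ B) Δ (((B ∩ A) ∩ ((B Δ C) ∪ (B Δ C))) ∪ (D Δ C)) = {1,3,4,6,8,11,12,13,14}
|(C Δ B) Δ (((B ∩ A) ∩ ((B Δ C) ∪ (B Δ C))) ∪ (D Δ C))| = 9

9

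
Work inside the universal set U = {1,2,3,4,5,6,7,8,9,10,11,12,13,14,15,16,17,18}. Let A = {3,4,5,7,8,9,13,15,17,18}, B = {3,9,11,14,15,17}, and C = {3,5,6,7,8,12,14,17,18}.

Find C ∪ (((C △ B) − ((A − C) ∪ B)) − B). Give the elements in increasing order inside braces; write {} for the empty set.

{3,5,6,7,8,12,14,17,18}

C △ B = {5,6,7,8,9,11,12,15,18}
A − C = {4,9,13,15}
(A − C) ∪ B = {3,4,9,11,13,14,15,17}
(C △ B) − ((A − C) ∪ B) = {5,6,7,8,12,18}
((C △ B) − ((A − C) ∪ B)) − B = {5,6,7,8,12,18}
C ∪ (((C △ B) − ((A − C) ∪ B)) − B) = {3,5,6,7,8,12,14,17,18}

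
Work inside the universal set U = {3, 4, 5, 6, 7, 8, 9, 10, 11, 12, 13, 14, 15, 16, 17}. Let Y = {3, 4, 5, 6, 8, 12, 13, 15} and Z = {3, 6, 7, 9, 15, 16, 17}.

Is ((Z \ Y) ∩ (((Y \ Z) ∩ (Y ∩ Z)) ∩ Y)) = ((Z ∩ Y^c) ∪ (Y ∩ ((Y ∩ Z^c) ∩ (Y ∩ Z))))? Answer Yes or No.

Z \ Y = {7, 9, 16, 17}
Y \ Z = {4, 5, 8, 12, 13}
Y ∩ Z = {3, 6, 15}
(Y \ Z) ∩ (Y ∩ Z) = {}
((Y \ Z) ∩ (Y ∩ Z)) ∩ Y = {}
(Z \ Y) ∩ (((Y \ Z) ∩ (Y ∩ Z)) ∩ Y) = {}
Y^c = {7, 9, 10, 11, 14, 16, 17}
Z ∩ Y^c = {7, 9, 16, 17}
Z^c = {4, 5, 8, 10, 11, 12, 13, 14}
Y ∩ Z^c = {4, 5, 8, 12, 13}
(Y ∩ Z^c) ∩ (Y ∩ Z) = {}
Y ∩ ((Y ∩ Z^c) ∩ (Y ∩ Z)) = {}
(Z ∩ Y^c) ∪ (Y ∩ ((Y ∩ Z^c) ∩ (Y ∩ Z))) = {7, 9, 16, 17}
7 ∈ (Z ∩ Y^c) ∪ (Y ∩ ((Y ∩ Z^c) ∩ (Y ∩ Z))) but 7 ∉ (Z \ Y) ∩ (((Y \ Z) ∩ (Y ∩ Z)) ∩ Y), so they differ.

No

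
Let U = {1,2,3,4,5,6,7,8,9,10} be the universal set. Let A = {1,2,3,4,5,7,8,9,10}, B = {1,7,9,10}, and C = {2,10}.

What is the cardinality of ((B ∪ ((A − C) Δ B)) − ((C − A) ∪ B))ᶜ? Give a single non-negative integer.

6

A − C = {1,3,4,5,7,8,9}
(A − C) Δ B = {3,4,5,8,10}
B ∪ ((A − C) Δ B) = {1,3,4,5,7,8,9,10}
C − A = {}
(C − A) ∪ B = {1,7,9,10}
(B ∪ ((A − C) Δ B)) − ((C − A) ∪ B) = {3,4,5,8}
((B ∪ ((A − C) Δ B)) − ((C − A) ∪ B))ᶜ = {1,2,6,7,9,10}
|((B ∪ ((A − C) Δ B)) − ((C − A) ∪ B))ᶜ| = 6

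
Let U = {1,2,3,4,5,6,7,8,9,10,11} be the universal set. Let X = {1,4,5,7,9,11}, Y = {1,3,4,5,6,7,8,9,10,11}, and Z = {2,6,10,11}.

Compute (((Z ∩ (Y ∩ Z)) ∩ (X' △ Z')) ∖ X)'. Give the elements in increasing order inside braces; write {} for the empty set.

Y ∩ Z = {6,10,11}
Z ∩ (Y ∩ Z) = {6,10,11}
X' = {2,3,6,8,10}
Z' = {1,3,4,5,7,8,9}
X' △ Z' = {1,2,4,5,6,7,9,10}
(Z ∩ (Y ∩ Z)) ∩ (X' △ Z') = {6,10}
((Z ∩ (Y ∩ Z)) ∩ (X' △ Z')) ∖ X = {6,10}
(((Z ∩ (Y ∩ Z)) ∩ (X' △ Z')) ∖ X)' = {1,2,3,4,5,7,8,9,11}

{1,2,3,4,5,7,8,9,11}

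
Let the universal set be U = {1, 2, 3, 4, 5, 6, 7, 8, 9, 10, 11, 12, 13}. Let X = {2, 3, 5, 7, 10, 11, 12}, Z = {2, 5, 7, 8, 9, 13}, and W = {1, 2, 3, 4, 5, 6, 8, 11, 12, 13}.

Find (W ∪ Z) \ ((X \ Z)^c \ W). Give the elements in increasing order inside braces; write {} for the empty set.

{1, 2, 3, 4, 5, 6, 8, 11, 12, 13}

W ∪ Z = {1, 2, 3, 4, 5, 6, 7, 8, 9, 11, 12, 13}
X \ Z = {3, 10, 11, 12}
(X \ Z)^c = {1, 2, 4, 5, 6, 7, 8, 9, 13}
(X \ Z)^c \ W = {7, 9}
(W ∪ Z) \ ((X \ Z)^c \ W) = {1, 2, 3, 4, 5, 6, 8, 11, 12, 13}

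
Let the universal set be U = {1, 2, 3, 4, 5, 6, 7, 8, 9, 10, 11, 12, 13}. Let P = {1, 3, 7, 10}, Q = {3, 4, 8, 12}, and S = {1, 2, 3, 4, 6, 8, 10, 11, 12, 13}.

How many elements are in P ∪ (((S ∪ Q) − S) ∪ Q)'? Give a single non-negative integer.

10

S ∪ Q = {1, 2, 3, 4, 6, 8, 10, 11, 12, 13}
(S ∪ Q) − S = {}
((S ∪ Q) − S) ∪ Q = {3, 4, 8, 12}
(((S ∪ Q) − S) ∪ Q)' = {1, 2, 5, 6, 7, 9, 10, 11, 13}
P ∪ (((S ∪ Q) − S) ∪ Q)' = {1, 2, 3, 5, 6, 7, 9, 10, 11, 13}
|P ∪ (((S ∪ Q) − S) ∪ Q)'| = 10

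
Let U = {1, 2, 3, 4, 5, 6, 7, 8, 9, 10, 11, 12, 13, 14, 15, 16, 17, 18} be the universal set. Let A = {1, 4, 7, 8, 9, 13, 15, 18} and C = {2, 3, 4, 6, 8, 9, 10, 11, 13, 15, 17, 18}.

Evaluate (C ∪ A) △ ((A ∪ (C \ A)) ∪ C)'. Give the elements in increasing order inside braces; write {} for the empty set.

{1, 2, 3, 4, 5, 6, 7, 8, 9, 10, 11, 12, 13, 14, 15, 16, 17, 18}

C ∪ A = {1, 2, 3, 4, 6, 7, 8, 9, 10, 11, 13, 15, 17, 18}
C \ A = {2, 3, 6, 10, 11, 17}
A ∪ (C \ A) = {1, 2, 3, 4, 6, 7, 8, 9, 10, 11, 13, 15, 17, 18}
(A ∪ (C \ A)) ∪ C = {1, 2, 3, 4, 6, 7, 8, 9, 10, 11, 13, 15, 17, 18}
((A ∪ (C \ A)) ∪ C)' = {5, 12, 14, 16}
(C ∪ A) △ ((A ∪ (C \ A)) ∪ C)' = {1, 2, 3, 4, 5, 6, 7, 8, 9, 10, 11, 12, 13, 14, 15, 16, 17, 18}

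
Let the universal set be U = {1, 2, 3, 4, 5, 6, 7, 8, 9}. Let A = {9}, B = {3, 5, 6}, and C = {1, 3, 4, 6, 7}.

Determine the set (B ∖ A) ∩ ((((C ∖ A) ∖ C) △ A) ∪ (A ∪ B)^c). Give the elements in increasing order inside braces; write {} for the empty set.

{}

B ∖ A = {3, 5, 6}
C ∖ A = {1, 3, 4, 6, 7}
(C ∖ A) ∖ C = {}
((C ∖ A) ∖ C) △ A = {9}
A ∪ B = {3, 5, 6, 9}
(A ∪ B)^c = {1, 2, 4, 7, 8}
(((C ∖ A) ∖ C) △ A) ∪ (A ∪ B)^c = {1, 2, 4, 7, 8, 9}
(B ∖ A) ∩ ((((C ∖ A) ∖ C) △ A) ∪ (A ∪ B)^c) = {}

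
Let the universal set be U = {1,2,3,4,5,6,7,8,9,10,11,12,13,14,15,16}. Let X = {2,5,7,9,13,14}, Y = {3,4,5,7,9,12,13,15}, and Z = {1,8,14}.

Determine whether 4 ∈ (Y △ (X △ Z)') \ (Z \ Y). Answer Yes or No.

No

4 ∉ X and 4 ∉ Z, so 4 ∉ X △ Z
4 ∈ (X △ Z)' since 4 ∉ (X △ Z)
4 ∈ Y and 4 ∈ (X △ Z)', so 4 ∉ Y △ (X △ Z)'
4 ∉ Z and 4 ∈ Y, so 4 ∉ Z \ Y
4 ∉ (Y △ (X △ Z)') and 4 ∉ (Z \ Y), so 4 ∉ (Y △ (X △ Z)') \ (Z \ Y)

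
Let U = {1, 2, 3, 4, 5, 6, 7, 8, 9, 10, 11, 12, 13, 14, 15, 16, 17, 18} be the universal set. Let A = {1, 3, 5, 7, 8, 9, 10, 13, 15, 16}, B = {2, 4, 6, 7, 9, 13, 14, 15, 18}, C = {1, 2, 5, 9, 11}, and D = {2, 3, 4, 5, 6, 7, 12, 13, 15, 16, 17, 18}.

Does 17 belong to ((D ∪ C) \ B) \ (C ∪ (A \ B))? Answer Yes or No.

Yes

17 ∈ D and 17 ∉ C, so 17 ∈ D ∪ C
17 ∈ (D ∪ C) and 17 ∉ B, so 17 ∈ (D ∪ C) \ B
17 ∉ A and 17 ∉ B, so 17 ∉ A \ B
17 ∉ C and 17 ∉ (A \ B), so 17 ∉ C ∪ (A \ B)
17 ∈ ((D ∪ C) \ B) and 17 ∉ (C ∪ (A \ B)), so 17 ∈ ((D ∪ C) \ B) \ (C ∪ (A \ B))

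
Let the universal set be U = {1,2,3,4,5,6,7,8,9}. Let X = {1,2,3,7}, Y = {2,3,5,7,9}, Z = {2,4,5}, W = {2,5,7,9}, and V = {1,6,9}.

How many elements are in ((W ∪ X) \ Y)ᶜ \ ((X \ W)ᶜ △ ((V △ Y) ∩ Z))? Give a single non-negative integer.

W ∪ X = {1,2,3,5,7,9}
(W ∪ X) \ Y = {1}
((W ∪ X) \ Y)ᶜ = {2,3,4,5,6,7,8,9}
X \ W = {1,3}
(X \ W)ᶜ = {2,4,5,6,7,8,9}
V △ Y = {1,2,3,5,6,7}
(V △ Y) ∩ Z = {2,5}
(X \ W)ᶜ △ ((V △ Y) ∩ Z) = {4,6,7,8,9}
((W ∪ X) \ Y)ᶜ \ ((X \ W)ᶜ △ ((V △ Y) ∩ Z)) = {2,3,5}
|((W ∪ X) \ Y)ᶜ \ ((X \ W)ᶜ △ ((V △ Y) ∩ Z))| = 3

3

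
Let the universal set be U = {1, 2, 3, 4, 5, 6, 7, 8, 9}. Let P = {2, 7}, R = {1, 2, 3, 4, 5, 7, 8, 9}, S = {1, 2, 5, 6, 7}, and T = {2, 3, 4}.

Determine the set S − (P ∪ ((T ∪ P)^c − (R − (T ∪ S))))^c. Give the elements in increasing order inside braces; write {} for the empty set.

T ∪ P = {2, 3, 4, 7}
(T ∪ P)^c = {1, 5, 6, 8, 9}
T ∪ S = {1, 2, 3, 4, 5, 6, 7}
R − (T ∪ S) = {8, 9}
(T ∪ P)^c − (R − (T ∪ S)) = {1, 5, 6}
P ∪ ((T ∪ P)^c − (R − (T ∪ S))) = {1, 2, 5, 6, 7}
(P ∪ ((T ∪ P)^c − (R − (T ∪ S))))^c = {3, 4, 8, 9}
S − (P ∪ ((T ∪ P)^c − (R − (T ∪ S))))^c = {1, 2, 5, 6, 7}

{1, 2, 5, 6, 7}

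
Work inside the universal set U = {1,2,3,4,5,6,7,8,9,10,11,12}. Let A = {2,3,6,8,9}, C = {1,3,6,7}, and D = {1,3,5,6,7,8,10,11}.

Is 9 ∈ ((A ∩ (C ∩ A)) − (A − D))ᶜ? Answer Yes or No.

9 ∉ C and 9 ∈ A, so 9 ∉ C ∩ A
9 ∈ A and 9 ∉ (C ∩ A), so 9 ∉ A ∩ (C ∩ A)
9 ∈ A and 9 ∉ D, so 9 ∈ A − D
9 ∉ (A ∩ (C ∩ A)) and 9 ∈ (A − D), so 9 ∉ (A ∩ (C ∩ A)) − (A − D)
9 ∈ ((A ∩ (C ∩ A)) − (A − D))ᶜ since 9 ∉ ((A ∩ (C ∩ A)) − (A − D))

Yes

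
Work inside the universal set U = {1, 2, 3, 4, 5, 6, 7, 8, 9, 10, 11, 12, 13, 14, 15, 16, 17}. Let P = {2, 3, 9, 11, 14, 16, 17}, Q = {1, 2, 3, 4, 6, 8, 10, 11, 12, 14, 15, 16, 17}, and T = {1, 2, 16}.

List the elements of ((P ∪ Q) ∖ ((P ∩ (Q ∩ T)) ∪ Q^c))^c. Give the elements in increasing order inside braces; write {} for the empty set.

P ∪ Q = {1, 2, 3, 4, 6, 8, 9, 10, 11, 12, 14, 15, 16, 17}
Q ∩ T = {1, 2, 16}
P ∩ (Q ∩ T) = {2, 16}
Q^c = {5, 7, 9, 13}
(P ∩ (Q ∩ T)) ∪ Q^c = {2, 5, 7, 9, 13, 16}
(P ∪ Q) ∖ ((P ∩ (Q ∩ T)) ∪ Q^c) = {1, 3, 4, 6, 8, 10, 11, 12, 14, 15, 17}
((P ∪ Q) ∖ ((P ∩ (Q ∩ T)) ∪ Q^c))^c = {2, 5, 7, 9, 13, 16}

{2, 5, 7, 9, 13, 16}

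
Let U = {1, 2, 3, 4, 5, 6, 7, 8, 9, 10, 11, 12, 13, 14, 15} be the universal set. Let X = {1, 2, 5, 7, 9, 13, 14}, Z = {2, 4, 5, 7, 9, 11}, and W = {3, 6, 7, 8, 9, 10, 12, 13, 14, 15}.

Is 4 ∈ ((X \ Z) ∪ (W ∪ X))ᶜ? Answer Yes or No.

4 ∉ X and 4 ∈ Z, so 4 ∉ X \ Z
4 ∉ W and 4 ∉ X, so 4 ∉ W ∪ X
4 ∉ (X \ Z) and 4 ∉ (W ∪ X), so 4 ∉ (X \ Z) ∪ (W ∪ X)
4 ∈ ((X \ Z) ∪ (W ∪ X))ᶜ since 4 ∉ ((X \ Z) ∪ (W ∪ X))

Yes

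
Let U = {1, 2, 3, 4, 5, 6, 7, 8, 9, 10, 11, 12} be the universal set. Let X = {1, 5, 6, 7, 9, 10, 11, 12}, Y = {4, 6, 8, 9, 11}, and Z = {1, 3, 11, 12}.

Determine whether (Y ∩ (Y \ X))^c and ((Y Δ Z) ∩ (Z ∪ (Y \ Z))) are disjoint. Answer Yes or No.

No

Y \ X = {4, 8}
Y ∩ (Y \ X) = {4, 8}
(Y ∩ (Y \ X))^c = {1, 2, 3, 5, 6, 7, 9, 10, 11, 12}
Y Δ Z = {1, 3, 4, 6, 8, 9, 12}
Y \ Z = {4, 6, 8, 9}
Z ∪ (Y \ Z) = {1, 3, 4, 6, 8, 9, 11, 12}
(Y Δ Z) ∩ (Z ∪ (Y \ Z)) = {1, 3, 4, 6, 8, 9, 12}
1 lies in both, so they are not disjoint.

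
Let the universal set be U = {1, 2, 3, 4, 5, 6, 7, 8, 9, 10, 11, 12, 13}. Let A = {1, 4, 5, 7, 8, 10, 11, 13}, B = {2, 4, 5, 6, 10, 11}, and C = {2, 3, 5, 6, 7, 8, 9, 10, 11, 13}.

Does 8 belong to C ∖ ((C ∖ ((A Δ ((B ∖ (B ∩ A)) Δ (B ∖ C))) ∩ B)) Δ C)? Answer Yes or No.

Yes

8 ∉ B and 8 ∈ A, so 8 ∉ B ∩ A
8 ∉ B and 8 ∉ (B ∩ A), so 8 ∉ B ∖ (B ∩ A)
8 ∉ B and 8 ∈ C, so 8 ∉ B ∖ C
8 ∉ (B ∖ (B ∩ A)) and 8 ∉ (B ∖ C), so 8 ∉ (B ∖ (B ∩ A)) Δ (B ∖ C)
8 ∈ A and 8 ∉ ((B ∖ (B ∩ A)) Δ (B ∖ C)), so 8 ∈ A Δ ((B ∖ (B ∩ A)) Δ (B ∖ C))
8 ∈ (A Δ ((B ∖ (B ∩ A)) Δ (B ∖ C))) and 8 ∉ B, so 8 ∉ (A Δ ((B ∖ (B ∩ A)) Δ (B ∖ C))) ∩ B
8 ∈ C and 8 ∉ ((A Δ ((B ∖ (B ∩ A)) Δ (B ∖ C))) ∩ B), so 8 ∈ C ∖ ((A Δ ((B ∖ (B ∩ A)) Δ (B ∖ C))) ∩ B)
8 ∈ (C ∖ ((A Δ ((B ∖ (B ∩ A)) Δ (B ∖ C))) ∩ B)) and 8 ∈ C, so 8 ∉ (C ∖ ((A Δ ((B ∖ (B ∩ A)) Δ (B ∖ C))) ∩ B)) Δ C
8 ∈ C and 8 ∉ ((C ∖ ((A Δ ((B ∖ (B ∩ A)) Δ (B ∖ C))) ∩ B)) Δ C), so 8 ∈ C ∖ ((C ∖ ((A Δ ((B ∖ (B ∩ A)) Δ (B ∖ C))) ∩ B)) Δ C)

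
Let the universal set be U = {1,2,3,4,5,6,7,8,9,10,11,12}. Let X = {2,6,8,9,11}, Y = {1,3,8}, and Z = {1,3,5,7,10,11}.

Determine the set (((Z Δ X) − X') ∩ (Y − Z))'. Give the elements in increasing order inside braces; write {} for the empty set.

{1,2,3,4,5,6,7,9,10,11,12}

Z Δ X = {1,2,3,5,6,7,8,9,10}
X' = {1,3,4,5,7,10,12}
(Z Δ X) − X' = {2,6,8,9}
Y − Z = {8}
((Z Δ X) − X') ∩ (Y − Z) = {8}
(((Z Δ X) − X') ∩ (Y − Z))' = {1,2,3,4,5,6,7,9,10,11,12}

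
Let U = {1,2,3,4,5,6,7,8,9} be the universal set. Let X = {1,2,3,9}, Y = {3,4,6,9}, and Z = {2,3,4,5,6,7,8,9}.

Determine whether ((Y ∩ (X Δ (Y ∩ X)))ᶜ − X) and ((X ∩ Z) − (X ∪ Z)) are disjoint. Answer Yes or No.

Yes

Y ∩ X = {3,9}
X Δ (Y ∩ X) = {1,2}
Y ∩ (X Δ (Y ∩ X)) = {}
(Y ∩ (X Δ (Y ∩ X)))ᶜ = {1,2,3,4,5,6,7,8,9}
(Y ∩ (X Δ (Y ∩ X)))ᶜ − X = {4,5,6,7,8}
X ∩ Z = {2,3,9}
X ∪ Z = {1,2,3,4,5,6,7,8,9}
(X ∩ Z) − (X ∪ Z) = {}
{4,5,6,7,8} and {} share no elements.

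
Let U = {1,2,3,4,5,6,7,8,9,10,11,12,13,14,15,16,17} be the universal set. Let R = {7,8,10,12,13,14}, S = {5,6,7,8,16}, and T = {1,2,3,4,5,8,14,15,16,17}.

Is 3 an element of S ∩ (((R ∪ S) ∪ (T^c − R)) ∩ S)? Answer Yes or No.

3 ∉ R and 3 ∉ S, so 3 ∉ R ∪ S
3 ∈ T, so 3 ∉ T^c
3 ∉ T^c and 3 ∉ R, so 3 ∉ T^c − R
3 ∉ (R ∪ S) and 3 ∉ (T^c − R), so 3 ∉ (R ∪ S) ∪ (T^c − R)
3 ∉ ((R ∪ S) ∪ (T^c − R)) and 3 ∉ S, so 3 ∉ ((R ∪ S) ∪ (T^c − R)) ∩ S
3 ∉ S and 3 ∉ (((R ∪ S) ∪ (T^c − R)) ∩ S), so 3 ∉ S ∩ (((R ∪ S) ∪ (T^c − R)) ∩ S)

No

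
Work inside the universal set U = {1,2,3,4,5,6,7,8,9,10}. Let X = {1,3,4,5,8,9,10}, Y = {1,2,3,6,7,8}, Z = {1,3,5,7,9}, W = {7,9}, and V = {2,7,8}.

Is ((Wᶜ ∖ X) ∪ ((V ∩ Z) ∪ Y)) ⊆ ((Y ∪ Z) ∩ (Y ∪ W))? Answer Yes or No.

Yes

Wᶜ = {1,2,3,4,5,6,8,10}
Wᶜ ∖ X = {2,6}
V ∩ Z = {7}
(V ∩ Z) ∪ Y = {1,2,3,6,7,8}
(Wᶜ ∖ X) ∪ ((V ∩ Z) ∪ Y) = {1,2,3,6,7,8}
Y ∪ Z = {1,2,3,5,6,7,8,9}
Y ∪ W = {1,2,3,6,7,8,9}
(Y ∪ Z) ∩ (Y ∪ W) = {1,2,3,6,7,8,9}
Every element of {1,2,3,6,7,8} is in {1,2,3,6,7,8,9}, so (Wᶜ ∖ X) ∪ ((V ∩ Z) ∪ Y) ⊆ (Y ∪ Z) ∩ (Y ∪ W).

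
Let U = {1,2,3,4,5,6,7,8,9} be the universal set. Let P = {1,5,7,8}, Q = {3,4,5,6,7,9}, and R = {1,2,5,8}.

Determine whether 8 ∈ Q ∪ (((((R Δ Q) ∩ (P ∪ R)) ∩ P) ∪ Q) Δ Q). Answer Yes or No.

Yes

8 ∈ R and 8 ∉ Q, so 8 ∈ R Δ Q
8 ∈ P and 8 ∈ R, so 8 ∈ P ∪ R
8 ∈ (R Δ Q) and 8 ∈ (P ∪ R), so 8 ∈ (R Δ Q) ∩ (P ∪ R)
8 ∈ ((R Δ Q) ∩ (P ∪ R)) and 8 ∈ P, so 8 ∈ ((R Δ Q) ∩ (P ∪ R)) ∩ P
8 ∈ (((R Δ Q) ∩ (P ∪ R)) ∩ P) and 8 ∉ Q, so 8 ∈ (((R Δ Q) ∩ (P ∪ R)) ∩ P) ∪ Q
8 ∈ ((((R Δ Q) ∩ (P ∪ R)) ∩ P) ∪ Q) and 8 ∉ Q, so 8 ∈ ((((R Δ Q) ∩ (P ∪ R)) ∩ P) ∪ Q) Δ Q
8 ∉ Q and 8 ∈ (((((R Δ Q) ∩ (P ∪ R)) ∩ P) ∪ Q) Δ Q), so 8 ∈ Q ∪ (((((R Δ Q) ∩ (P ∪ R)) ∩ P) ∪ Q) Δ Q)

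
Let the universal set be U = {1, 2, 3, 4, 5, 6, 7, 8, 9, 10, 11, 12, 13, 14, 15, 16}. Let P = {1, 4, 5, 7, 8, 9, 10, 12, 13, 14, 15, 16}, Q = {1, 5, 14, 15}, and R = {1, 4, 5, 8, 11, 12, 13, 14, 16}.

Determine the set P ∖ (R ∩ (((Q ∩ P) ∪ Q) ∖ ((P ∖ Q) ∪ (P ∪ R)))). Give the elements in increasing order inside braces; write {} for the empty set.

Q ∩ P = {1, 5, 14, 15}
(Q ∩ P) ∪ Q = {1, 5, 14, 15}
P ∖ Q = {4, 7, 8, 9, 10, 12, 13, 16}
P ∪ R = {1, 4, 5, 7, 8, 9, 10, 11, 12, 13, 14, 15, 16}
(P ∖ Q) ∪ (P ∪ R) = {1, 4, 5, 7, 8, 9, 10, 11, 12, 13, 14, 15, 16}
((Q ∩ P) ∪ Q) ∖ ((P ∖ Q) ∪ (P ∪ R)) = {}
R ∩ (((Q ∩ P) ∪ Q) ∖ ((P ∖ Q) ∪ (P ∪ R))) = {}
P ∖ (R ∩ (((Q ∩ P) ∪ Q) ∖ ((P ∖ Q) ∪ (P ∪ R)))) = {1, 4, 5, 7, 8, 9, 10, 12, 13, 14, 15, 16}

{1, 4, 5, 7, 8, 9, 10, 12, 13, 14, 15, 16}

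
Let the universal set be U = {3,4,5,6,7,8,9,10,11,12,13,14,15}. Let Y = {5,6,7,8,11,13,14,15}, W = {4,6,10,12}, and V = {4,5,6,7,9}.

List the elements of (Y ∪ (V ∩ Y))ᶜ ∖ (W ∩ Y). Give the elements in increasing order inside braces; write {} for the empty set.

V ∩ Y = {5,6,7}
Y ∪ (V ∩ Y) = {5,6,7,8,11,13,14,15}
(Y ∪ (V ∩ Y))ᶜ = {3,4,9,10,12}
W ∩ Y = {6}
(Y ∪ (V ∩ Y))ᶜ ∖ (W ∩ Y) = {3,4,9,10,12}

{3,4,9,10,12}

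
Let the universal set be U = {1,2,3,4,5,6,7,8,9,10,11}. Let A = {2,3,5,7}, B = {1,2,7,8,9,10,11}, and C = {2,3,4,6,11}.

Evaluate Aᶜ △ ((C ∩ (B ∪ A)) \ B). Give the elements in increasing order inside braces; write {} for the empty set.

{1,3,4,6,8,9,10,11}

Aᶜ = {1,4,6,8,9,10,11}
B ∪ A = {1,2,3,5,7,8,9,10,11}
C ∩ (B ∪ A) = {2,3,11}
(C ∩ (B ∪ A)) \ B = {3}
Aᶜ △ ((C ∩ (B ∪ A)) \ B) = {1,3,4,6,8,9,10,11}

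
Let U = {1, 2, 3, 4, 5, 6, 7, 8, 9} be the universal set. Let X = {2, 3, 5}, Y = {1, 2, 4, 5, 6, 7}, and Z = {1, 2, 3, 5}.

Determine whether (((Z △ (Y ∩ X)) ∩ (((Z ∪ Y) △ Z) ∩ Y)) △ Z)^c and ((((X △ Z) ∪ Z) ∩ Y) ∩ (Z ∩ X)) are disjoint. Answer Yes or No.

Y ∩ X = {2, 5}
Z △ (Y ∩ X) = {1, 3}
Z ∪ Y = {1, 2, 3, 4, 5, 6, 7}
(Z ∪ Y) △ Z = {4, 6, 7}
((Z ∪ Y) △ Z) ∩ Y = {4, 6, 7}
(Z △ (Y ∩ X)) ∩ (((Z ∪ Y) △ Z) ∩ Y) = {}
((Z △ (Y ∩ X)) ∩ (((Z ∪ Y) △ Z) ∩ Y)) △ Z = {1, 2, 3, 5}
(((Z △ (Y ∩ X)) ∩ (((Z ∪ Y) △ Z) ∩ Y)) △ Z)^c = {4, 6, 7, 8, 9}
X △ Z = {1}
(X △ Z) ∪ Z = {1, 2, 3, 5}
((X △ Z) ∪ Z) ∩ Y = {1, 2, 5}
Z ∩ X = {2, 3, 5}
(((X △ Z) ∪ Z) ∩ Y) ∩ (Z ∩ X) = {2, 5}
{4, 6, 7, 8, 9} and {2, 5} share no elements.

Yes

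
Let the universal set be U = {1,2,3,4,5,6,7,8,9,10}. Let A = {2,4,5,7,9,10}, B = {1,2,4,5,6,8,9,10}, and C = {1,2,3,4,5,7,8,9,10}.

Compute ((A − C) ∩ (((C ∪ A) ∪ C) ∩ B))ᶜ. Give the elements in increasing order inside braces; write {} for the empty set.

A − C = {}
C ∪ A = {1,2,3,4,5,7,8,9,10}
(C ∪ A) ∪ C = {1,2,3,4,5,7,8,9,10}
((C ∪ A) ∪ C) ∩ B = {1,2,4,5,8,9,10}
(A − C) ∩ (((C ∪ A) ∪ C) ∩ B) = {}
((A − C) ∩ (((C ∪ A) ∪ C) ∩ B))ᶜ = {1,2,3,4,5,6,7,8,9,10}

{1,2,3,4,5,6,7,8,9,10}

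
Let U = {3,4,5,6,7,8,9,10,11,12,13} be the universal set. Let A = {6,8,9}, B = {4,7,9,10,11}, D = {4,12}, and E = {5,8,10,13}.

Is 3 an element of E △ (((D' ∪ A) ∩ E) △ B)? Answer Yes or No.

3 ∉ D, so 3 ∈ D'
3 ∈ D' and 3 ∉ A, so 3 ∈ D' ∪ A
3 ∈ (D' ∪ A) and 3 ∉ E, so 3 ∉ (D' ∪ A) ∩ E
3 ∉ ((D' ∪ A) ∩ E) and 3 ∉ B, so 3 ∉ ((D' ∪ A) ∩ E) △ B
3 ∉ E and 3 ∉ (((D' ∪ A) ∩ E) △ B), so 3 ∉ E △ (((D' ∪ A) ∩ E) △ B)

No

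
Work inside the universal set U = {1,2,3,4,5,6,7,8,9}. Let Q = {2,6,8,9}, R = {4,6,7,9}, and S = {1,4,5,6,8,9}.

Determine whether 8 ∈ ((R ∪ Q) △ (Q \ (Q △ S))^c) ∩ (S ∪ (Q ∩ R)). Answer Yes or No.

Yes

8 ∉ R and 8 ∈ Q, so 8 ∈ R ∪ Q
8 ∈ Q and 8 ∈ S, so 8 ∉ Q △ S
8 ∈ Q and 8 ∉ (Q △ S), so 8 ∈ Q \ (Q △ S)
8 ∉ (Q \ (Q △ S))^c since 8 ∈ (Q \ (Q △ S))
8 ∈ (R ∪ Q) and 8 ∉ (Q \ (Q △ S))^c, so 8 ∈ (R ∪ Q) △ (Q \ (Q △ S))^c
8 ∈ Q and 8 ∉ R, so 8 ∉ Q ∩ R
8 ∈ S and 8 ∉ (Q ∩ R), so 8 ∈ S ∪ (Q ∩ R)
8 ∈ ((R ∪ Q) △ (Q \ (Q △ S))^c) and 8 ∈ (S ∪ (Q ∩ R)), so 8 ∈ ((R ∪ Q) △ (Q \ (Q △ S))^c) ∩ (S ∪ (Q ∩ R))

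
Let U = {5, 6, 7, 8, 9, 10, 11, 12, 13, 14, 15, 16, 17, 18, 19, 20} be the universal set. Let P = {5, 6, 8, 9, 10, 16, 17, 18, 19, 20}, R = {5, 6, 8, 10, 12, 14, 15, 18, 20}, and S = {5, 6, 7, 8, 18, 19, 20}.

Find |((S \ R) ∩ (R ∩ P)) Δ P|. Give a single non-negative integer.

S \ R = {7, 19}
R ∩ P = {5, 6, 8, 10, 18, 20}
(S \ R) ∩ (R ∩ P) = {}
((S \ R) ∩ (R ∩ P)) Δ P = {5, 6, 8, 9, 10, 16, 17, 18, 19, 20}
|((S \ R) ∩ (R ∩ P)) Δ P| = 10

10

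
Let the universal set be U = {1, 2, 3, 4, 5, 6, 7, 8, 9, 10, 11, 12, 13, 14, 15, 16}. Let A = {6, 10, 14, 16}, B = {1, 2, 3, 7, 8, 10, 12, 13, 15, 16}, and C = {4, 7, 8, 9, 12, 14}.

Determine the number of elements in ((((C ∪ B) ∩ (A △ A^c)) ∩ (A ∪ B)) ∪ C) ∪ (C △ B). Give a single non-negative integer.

C ∪ B = {1, 2, 3, 4, 7, 8, 9, 10, 12, 13, 14, 15, 16}
A^c = {1, 2, 3, 4, 5, 7, 8, 9, 11, 12, 13, 15}
A △ A^c = {1, 2, 3, 4, 5, 6, 7, 8, 9, 10, 11, 12, 13, 14, 15, 16}
(C ∪ B) ∩ (A △ A^c) = {1, 2, 3, 4, 7, 8, 9, 10, 12, 13, 14, 15, 16}
A ∪ B = {1, 2, 3, 6, 7, 8, 10, 12, 13, 14, 15, 16}
((C ∪ B) ∩ (A △ A^c)) ∩ (A ∪ B) = {1, 2, 3, 7, 8, 10, 12, 13, 14, 15, 16}
(((C ∪ B) ∩ (A △ A^c)) ∩ (A ∪ B)) ∪ C = {1, 2, 3, 4, 7, 8, 9, 10, 12, 13, 14, 15, 16}
C △ B = {1, 2, 3, 4, 9, 10, 13, 14, 15, 16}
((((C ∪ B) ∩ (A △ A^c)) ∩ (A ∪ B)) ∪ C) ∪ (C △ B) = {1, 2, 3, 4, 7, 8, 9, 10, 12, 13, 14, 15, 16}
|((((C ∪ B) ∩ (A △ A^c)) ∩ (A ∪ B)) ∪ C) ∪ (C △ B)| = 13

13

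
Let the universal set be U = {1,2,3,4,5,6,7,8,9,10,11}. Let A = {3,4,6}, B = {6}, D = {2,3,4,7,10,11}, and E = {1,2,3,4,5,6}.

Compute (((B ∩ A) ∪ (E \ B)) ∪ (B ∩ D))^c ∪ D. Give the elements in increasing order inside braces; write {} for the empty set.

B ∩ A = {6}
E \ B = {1,2,3,4,5}
(B ∩ A) ∪ (E \ B) = {1,2,3,4,5,6}
B ∩ D = {}
((B ∩ A) ∪ (E \ B)) ∪ (B ∩ D) = {1,2,3,4,5,6}
(((B ∩ A) ∪ (E \ B)) ∪ (B ∩ D))^c = {7,8,9,10,11}
(((B ∩ A) ∪ (E \ B)) ∪ (B ∩ D))^c ∪ D = {2,3,4,7,8,9,10,11}

{2,3,4,7,8,9,10,11}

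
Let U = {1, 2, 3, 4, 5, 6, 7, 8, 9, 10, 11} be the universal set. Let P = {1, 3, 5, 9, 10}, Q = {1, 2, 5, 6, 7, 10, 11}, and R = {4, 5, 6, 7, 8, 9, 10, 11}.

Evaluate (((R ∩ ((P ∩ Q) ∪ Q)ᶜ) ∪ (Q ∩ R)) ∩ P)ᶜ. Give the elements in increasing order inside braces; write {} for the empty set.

P ∩ Q = {1, 5, 10}
(P ∩ Q) ∪ Q = {1, 2, 5, 6, 7, 10, 11}
((P ∩ Q) ∪ Q)ᶜ = {3, 4, 8, 9}
R ∩ ((P ∩ Q) ∪ Q)ᶜ = {4, 8, 9}
Q ∩ R = {5, 6, 7, 10, 11}
(R ∩ ((P ∩ Q) ∪ Q)ᶜ) ∪ (Q ∩ R) = {4, 5, 6, 7, 8, 9, 10, 11}
((R ∩ ((P ∩ Q) ∪ Q)ᶜ) ∪ (Q ∩ R)) ∩ P = {5, 9, 10}
(((R ∩ ((P ∩ Q) ∪ Q)ᶜ) ∪ (Q ∩ R)) ∩ P)ᶜ = {1, 2, 3, 4, 6, 7, 8, 11}

{1, 2, 3, 4, 6, 7, 8, 11}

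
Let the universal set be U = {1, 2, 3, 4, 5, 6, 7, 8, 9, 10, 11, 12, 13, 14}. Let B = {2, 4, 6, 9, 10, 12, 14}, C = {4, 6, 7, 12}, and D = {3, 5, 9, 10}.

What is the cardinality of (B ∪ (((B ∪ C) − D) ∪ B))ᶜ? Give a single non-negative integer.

6

B ∪ C = {2, 4, 6, 7, 9, 10, 12, 14}
(B ∪ C) − D = {2, 4, 6, 7, 12, 14}
((B ∪ C) − D) ∪ B = {2, 4, 6, 7, 9, 10, 12, 14}
B ∪ (((B ∪ C) − D) ∪ B) = {2, 4, 6, 7, 9, 10, 12, 14}
(B ∪ (((B ∪ C) − D) ∪ B))ᶜ = {1, 3, 5, 8, 11, 13}
|(B ∪ (((B ∪ C) − D) ∪ B))ᶜ| = 6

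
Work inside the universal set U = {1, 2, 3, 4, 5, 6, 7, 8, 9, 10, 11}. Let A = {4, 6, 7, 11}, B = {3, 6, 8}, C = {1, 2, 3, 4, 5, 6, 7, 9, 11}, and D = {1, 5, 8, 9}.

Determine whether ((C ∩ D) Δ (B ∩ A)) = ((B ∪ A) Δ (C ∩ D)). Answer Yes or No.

No

C ∩ D = {1, 5, 9}
B ∩ A = {6}
(C ∩ D) Δ (B ∩ A) = {1, 5, 6, 9}
B ∪ A = {3, 4, 6, 7, 8, 11}
(B ∪ A) Δ (C ∩ D) = {1, 3, 4, 5, 6, 7, 8, 9, 11}
3 ∈ (B ∪ A) Δ (C ∩ D) but 3 ∉ (C ∩ D) Δ (B ∩ A), so they differ.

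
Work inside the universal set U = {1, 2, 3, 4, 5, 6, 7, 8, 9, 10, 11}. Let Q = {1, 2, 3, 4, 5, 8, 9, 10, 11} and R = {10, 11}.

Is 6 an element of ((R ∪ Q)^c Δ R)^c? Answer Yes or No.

6 ∉ R and 6 ∉ Q, so 6 ∉ R ∪ Q
6 ∈ (R ∪ Q)^c since 6 ∉ (R ∪ Q)
6 ∈ (R ∪ Q)^c and 6 ∉ R, so 6 ∈ (R ∪ Q)^c Δ R
6 ∉ ((R ∪ Q)^c Δ R)^c since 6 ∈ ((R ∪ Q)^c Δ R)

No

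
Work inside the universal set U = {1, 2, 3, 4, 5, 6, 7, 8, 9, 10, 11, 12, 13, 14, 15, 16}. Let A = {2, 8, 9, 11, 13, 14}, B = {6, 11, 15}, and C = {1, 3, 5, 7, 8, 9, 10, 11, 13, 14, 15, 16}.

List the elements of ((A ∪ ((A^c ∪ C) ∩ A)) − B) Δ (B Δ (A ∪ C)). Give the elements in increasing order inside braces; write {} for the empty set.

{1, 3, 5, 6, 7, 10, 16}

A^c = {1, 3, 4, 5, 6, 7, 10, 12, 15, 16}
A^c ∪ C = {1, 3, 4, 5, 6, 7, 8, 9, 10, 11, 12, 13, 14, 15, 16}
(A^c ∪ C) ∩ A = {8, 9, 11, 13, 14}
A ∪ ((A^c ∪ C) ∩ A) = {2, 8, 9, 11, 13, 14}
(A ∪ ((A^c ∪ C) ∩ A)) − B = {2, 8, 9, 13, 14}
A ∪ C = {1, 2, 3, 5, 7, 8, 9, 10, 11, 13, 14, 15, 16}
B Δ (A ∪ C) = {1, 2, 3, 5, 6, 7, 8, 9, 10, 13, 14, 16}
((A ∪ ((A^c ∪ C) ∩ A)) − B) Δ (B Δ (A ∪ C)) = {1, 3, 5, 6, 7, 10, 16}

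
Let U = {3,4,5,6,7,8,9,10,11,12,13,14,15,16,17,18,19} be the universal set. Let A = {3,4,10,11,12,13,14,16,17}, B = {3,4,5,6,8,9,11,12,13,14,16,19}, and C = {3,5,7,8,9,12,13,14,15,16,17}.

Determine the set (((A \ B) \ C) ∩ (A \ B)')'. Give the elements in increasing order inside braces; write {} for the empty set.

{3,4,5,6,7,8,9,10,11,12,13,14,15,16,17,18,19}

A \ B = {10,17}
(A \ B) \ C = {10}
(A \ B)' = {3,4,5,6,7,8,9,11,12,13,14,15,16,18,19}
((A \ B) \ C) ∩ (A \ B)' = {}
(((A \ B) \ C) ∩ (A \ B)')' = {3,4,5,6,7,8,9,10,11,12,13,14,15,16,17,18,19}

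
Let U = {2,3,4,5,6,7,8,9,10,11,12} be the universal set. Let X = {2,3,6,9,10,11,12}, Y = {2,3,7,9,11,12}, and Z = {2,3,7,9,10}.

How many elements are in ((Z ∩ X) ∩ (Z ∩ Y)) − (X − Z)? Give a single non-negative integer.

Z ∩ X = {2,3,9,10}
Z ∩ Y = {2,3,7,9}
(Z ∩ X) ∩ (Z ∩ Y) = {2,3,9}
X − Z = {6,11,12}
((Z ∩ X) ∩ (Z ∩ Y)) − (X − Z) = {2,3,9}
|((Z ∩ X) ∩ (Z ∩ Y)) − (X − Z)| = 3

3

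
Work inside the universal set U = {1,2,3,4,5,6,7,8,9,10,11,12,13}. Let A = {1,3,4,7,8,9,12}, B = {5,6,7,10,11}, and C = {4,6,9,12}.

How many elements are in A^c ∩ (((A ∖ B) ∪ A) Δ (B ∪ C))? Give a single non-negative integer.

A^c = {2,5,6,10,11,13}
A ∖ B = {1,3,4,8,9,12}
(A ∖ B) ∪ A = {1,3,4,7,8,9,12}
B ∪ C = {4,5,6,7,9,10,11,12}
((A ∖ B) ∪ A) Δ (B ∪ C) = {1,3,5,6,8,10,11}
A^c ∩ (((A ∖ B) ∪ A) Δ (B ∪ C)) = {5,6,10,11}
|A^c ∩ (((A ∖ B) ∪ A) Δ (B ∪ C))| = 4

4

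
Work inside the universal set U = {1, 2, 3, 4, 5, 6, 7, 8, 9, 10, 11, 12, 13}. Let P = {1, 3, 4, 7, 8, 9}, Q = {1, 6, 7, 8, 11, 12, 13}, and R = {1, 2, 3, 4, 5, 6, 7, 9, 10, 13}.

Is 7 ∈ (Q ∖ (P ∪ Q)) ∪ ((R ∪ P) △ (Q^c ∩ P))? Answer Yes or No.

7 ∈ P and 7 ∈ Q, so 7 ∈ P ∪ Q
7 ∈ Q and 7 ∈ (P ∪ Q), so 7 ∉ Q ∖ (P ∪ Q)
7 ∈ R and 7 ∈ P, so 7 ∈ R ∪ P
7 ∈ Q, so 7 ∉ Q^c
7 ∉ Q^c and 7 ∈ P, so 7 ∉ Q^c ∩ P
7 ∈ (R ∪ P) and 7 ∉ (Q^c ∩ P), so 7 ∈ (R ∪ P) △ (Q^c ∩ P)
7 ∉ (Q ∖ (P ∪ Q)) and 7 ∈ ((R ∪ P) △ (Q^c ∩ P)), so 7 ∈ (Q ∖ (P ∪ Q)) ∪ ((R ∪ P) △ (Q^c ∩ P))

Yes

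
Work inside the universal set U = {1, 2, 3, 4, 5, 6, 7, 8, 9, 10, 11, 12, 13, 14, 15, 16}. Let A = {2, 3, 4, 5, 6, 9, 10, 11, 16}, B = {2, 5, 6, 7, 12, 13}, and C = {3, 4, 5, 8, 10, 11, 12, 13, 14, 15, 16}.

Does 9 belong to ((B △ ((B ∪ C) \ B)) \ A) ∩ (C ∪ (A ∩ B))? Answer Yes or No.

No

9 ∉ B and 9 ∉ C, so 9 ∉ B ∪ C
9 ∉ (B ∪ C) and 9 ∉ B, so 9 ∉ (B ∪ C) \ B
9 ∉ B and 9 ∉ ((B ∪ C) \ B), so 9 ∉ B △ ((B ∪ C) \ B)
9 ∉ (B △ ((B ∪ C) \ B)) and 9 ∈ A, so 9 ∉ (B △ ((B ∪ C) \ B)) \ A
9 ∈ A and 9 ∉ B, so 9 ∉ A ∩ B
9 ∉ C and 9 ∉ (A ∩ B), so 9 ∉ C ∪ (A ∩ B)
9 ∉ ((B △ ((B ∪ C) \ B)) \ A) and 9 ∉ (C ∪ (A ∩ B)), so 9 ∉ ((B △ ((B ∪ C) \ B)) \ A) ∩ (C ∪ (A ∩ B))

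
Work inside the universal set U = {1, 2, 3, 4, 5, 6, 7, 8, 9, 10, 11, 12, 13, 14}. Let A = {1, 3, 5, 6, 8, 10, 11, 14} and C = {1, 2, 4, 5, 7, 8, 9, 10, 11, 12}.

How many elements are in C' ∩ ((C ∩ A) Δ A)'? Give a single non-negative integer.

C' = {3, 6, 13, 14}
C ∩ A = {1, 5, 8, 10, 11}
(C ∩ A) Δ A = {3, 6, 14}
((C ∩ A) Δ A)' = {1, 2, 4, 5, 7, 8, 9, 10, 11, 12, 13}
C' ∩ ((C ∩ A) Δ A)' = {13}
|C' ∩ ((C ∩ A) Δ A)'| = 1

1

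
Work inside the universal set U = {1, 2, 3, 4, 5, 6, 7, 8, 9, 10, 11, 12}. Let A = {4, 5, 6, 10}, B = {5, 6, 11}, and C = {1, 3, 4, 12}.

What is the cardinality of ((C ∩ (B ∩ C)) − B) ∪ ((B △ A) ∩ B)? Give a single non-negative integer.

B ∩ C = {}
C ∩ (B ∩ C) = {}
(C ∩ (B ∩ C)) − B = {}
B △ A = {4, 10, 11}
(B △ A) ∩ B = {11}
((C ∩ (B ∩ C)) − B) ∪ ((B △ A) ∩ B) = {11}
|((C ∩ (B ∩ C)) − B) ∪ ((B △ A) ∩ B)| = 1

1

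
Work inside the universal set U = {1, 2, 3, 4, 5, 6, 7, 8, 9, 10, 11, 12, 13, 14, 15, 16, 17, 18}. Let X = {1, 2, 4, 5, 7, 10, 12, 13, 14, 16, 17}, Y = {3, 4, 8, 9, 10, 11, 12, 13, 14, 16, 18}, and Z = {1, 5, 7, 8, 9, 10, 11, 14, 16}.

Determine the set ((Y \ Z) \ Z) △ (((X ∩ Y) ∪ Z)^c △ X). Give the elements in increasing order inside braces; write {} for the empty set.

{1, 5, 6, 7, 10, 14, 15, 16}

Y \ Z = {3, 4, 12, 13, 18}
(Y \ Z) \ Z = {3, 4, 12, 13, 18}
X ∩ Y = {4, 10, 12, 13, 14, 16}
(X ∩ Y) ∪ Z = {1, 4, 5, 7, 8, 9, 10, 11, 12, 13, 14, 16}
((X ∩ Y) ∪ Z)^c = {2, 3, 6, 15, 17, 18}
((X ∩ Y) ∪ Z)^c △ X = {1, 3, 4, 5, 6, 7, 10, 12, 13, 14, 15, 16, 18}
((Y \ Z) \ Z) △ (((X ∩ Y) ∪ Z)^c △ X) = {1, 5, 6, 7, 10, 14, 15, 16}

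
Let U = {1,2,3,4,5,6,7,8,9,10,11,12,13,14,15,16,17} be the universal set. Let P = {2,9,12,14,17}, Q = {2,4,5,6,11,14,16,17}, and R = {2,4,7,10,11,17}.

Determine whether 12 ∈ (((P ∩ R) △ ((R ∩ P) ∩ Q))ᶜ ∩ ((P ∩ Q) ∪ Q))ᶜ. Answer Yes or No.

12 ∈ P and 12 ∉ R, so 12 ∉ P ∩ R
12 ∉ R and 12 ∈ P, so 12 ∉ R ∩ P
12 ∉ (R ∩ P) and 12 ∉ Q, so 12 ∉ (R ∩ P) ∩ Q
12 ∉ (P ∩ R) and 12 ∉ ((R ∩ P) ∩ Q), so 12 ∉ (P ∩ R) △ ((R ∩ P) ∩ Q)
12 ∈ ((P ∩ R) △ ((R ∩ P) ∩ Q))ᶜ since 12 ∉ ((P ∩ R) △ ((R ∩ P) ∩ Q))
12 ∈ P and 12 ∉ Q, so 12 ∉ P ∩ Q
12 ∉ (P ∩ Q) and 12 ∉ Q, so 12 ∉ (P ∩ Q) ∪ Q
12 ∈ ((P ∩ R) △ ((R ∩ P) ∩ Q))ᶜ and 12 ∉ ((P ∩ Q) ∪ Q), so 12 ∉ ((P ∩ R) △ ((R ∩ P) ∩ Q))ᶜ ∩ ((P ∩ Q) ∪ Q)
12 ∈ (((P ∩ R) △ ((R ∩ P) ∩ Q))ᶜ ∩ ((P ∩ Q) ∪ Q))ᶜ since 12 ∉ (((P ∩ R) △ ((R ∩ P) ∩ Q))ᶜ ∩ ((P ∩ Q) ∪ Q))

Yes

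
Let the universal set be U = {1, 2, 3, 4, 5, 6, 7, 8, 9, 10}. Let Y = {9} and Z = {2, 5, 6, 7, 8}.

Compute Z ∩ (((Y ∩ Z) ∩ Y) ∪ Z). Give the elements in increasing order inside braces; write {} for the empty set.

Y ∩ Z = {}
(Y ∩ Z) ∩ Y = {}
((Y ∩ Z) ∩ Y) ∪ Z = {2, 5, 6, 7, 8}
Z ∩ (((Y ∩ Z) ∩ Y) ∪ Z) = {2, 5, 6, 7, 8}

{2, 5, 6, 7, 8}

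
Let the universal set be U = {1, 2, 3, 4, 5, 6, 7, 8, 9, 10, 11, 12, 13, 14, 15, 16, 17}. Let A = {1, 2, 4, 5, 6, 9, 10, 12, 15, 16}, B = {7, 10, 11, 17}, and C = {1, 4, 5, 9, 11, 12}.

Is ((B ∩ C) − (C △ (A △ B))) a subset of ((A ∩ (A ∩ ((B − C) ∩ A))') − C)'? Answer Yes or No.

B ∩ C = {11}
A △ B = {1, 2, 4, 5, 6, 7, 9, 11, 12, 15, 16, 17}
C △ (A △ B) = {2, 6, 7, 15, 16, 17}
(B ∩ C) − (C △ (A △ B)) = {11}
B − C = {7, 10, 17}
(B − C) ∩ A = {10}
A ∩ ((B − C) ∩ A) = {10}
(A ∩ ((B − C) ∩ A))' = {1, 2, 3, 4, 5, 6, 7, 8, 9, 11, 12, 13, 14, 15, 16, 17}
A ∩ (A ∩ ((B − C) ∩ A))' = {1, 2, 4, 5, 6, 9, 12, 15, 16}
(A ∩ (A ∩ ((B − C) ∩ A))') − C = {2, 6, 15, 16}
((A ∩ (A ∩ ((B − C) ∩ A))') − C)' = {1, 3, 4, 5, 7, 8, 9, 10, 11, 12, 13, 14, 17}
Every element of {11} is in {1, 3, 4, 5, 7, 8, 9, 10, 11, 12, 13, 14, 17}, so (B ∩ C) − (C △ (A △ B)) ⊆ ((A ∩ (A ∩ ((B − C) ∩ A))') − C)'.

Yes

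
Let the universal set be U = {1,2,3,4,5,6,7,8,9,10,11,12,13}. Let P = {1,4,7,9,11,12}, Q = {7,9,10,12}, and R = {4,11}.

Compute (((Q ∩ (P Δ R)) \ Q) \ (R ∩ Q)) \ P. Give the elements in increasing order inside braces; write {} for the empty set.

P Δ R = {1,7,9,12}
Q ∩ (P Δ R) = {7,9,12}
(Q ∩ (P Δ R)) \ Q = {}
R ∩ Q = {}
((Q ∩ (P Δ R)) \ Q) \ (R ∩ Q) = {}
(((Q ∩ (P Δ R)) \ Q) \ (R ∩ Q)) \ P = {}

{}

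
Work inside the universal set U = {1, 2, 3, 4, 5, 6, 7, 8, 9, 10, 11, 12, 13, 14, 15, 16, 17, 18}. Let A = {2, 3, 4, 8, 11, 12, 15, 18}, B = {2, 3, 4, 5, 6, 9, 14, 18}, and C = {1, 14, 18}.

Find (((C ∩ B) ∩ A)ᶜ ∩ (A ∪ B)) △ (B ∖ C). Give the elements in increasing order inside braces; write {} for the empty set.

{8, 11, 12, 14, 15}

C ∩ B = {14, 18}
(C ∩ B) ∩ A = {18}
((C ∩ B) ∩ A)ᶜ = {1, 2, 3, 4, 5, 6, 7, 8, 9, 10, 11, 12, 13, 14, 15, 16, 17}
A ∪ B = {2, 3, 4, 5, 6, 8, 9, 11, 12, 14, 15, 18}
((C ∩ B) ∩ A)ᶜ ∩ (A ∪ B) = {2, 3, 4, 5, 6, 8, 9, 11, 12, 14, 15}
B ∖ C = {2, 3, 4, 5, 6, 9}
(((C ∩ B) ∩ A)ᶜ ∩ (A ∪ B)) △ (B ∖ C) = {8, 11, 12, 14, 15}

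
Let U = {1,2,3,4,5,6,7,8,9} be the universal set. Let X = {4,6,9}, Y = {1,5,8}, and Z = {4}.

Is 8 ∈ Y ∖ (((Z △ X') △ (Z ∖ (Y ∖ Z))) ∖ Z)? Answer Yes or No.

No

8 ∉ X, so 8 ∈ X'
8 ∉ Z and 8 ∈ X', so 8 ∈ Z △ X'
8 ∈ Y and 8 ∉ Z, so 8 ∈ Y ∖ Z
8 ∉ Z and 8 ∈ (Y ∖ Z), so 8 ∉ Z ∖ (Y ∖ Z)
8 ∈ (Z △ X') and 8 ∉ (Z ∖ (Y ∖ Z)), so 8 ∈ (Z △ X') △ (Z ∖ (Y ∖ Z))
8 ∈ ((Z △ X') △ (Z ∖ (Y ∖ Z))) and 8 ∉ Z, so 8 ∈ ((Z △ X') △ (Z ∖ (Y ∖ Z))) ∖ Z
8 ∈ Y and 8 ∈ (((Z △ X') △ (Z ∖ (Y ∖ Z))) ∖ Z), so 8 ∉ Y ∖ (((Z △ X') △ (Z ∖ (Y ∖ Z))) ∖ Z)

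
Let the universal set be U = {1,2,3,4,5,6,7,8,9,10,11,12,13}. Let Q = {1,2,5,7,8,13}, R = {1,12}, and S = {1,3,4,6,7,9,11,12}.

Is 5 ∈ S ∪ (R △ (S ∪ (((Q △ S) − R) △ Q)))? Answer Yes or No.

5 ∈ Q and 5 ∉ S, so 5 ∈ Q △ S
5 ∈ (Q △ S) and 5 ∉ R, so 5 ∈ (Q △ S) − R
5 ∈ ((Q △ S) − R) and 5 ∈ Q, so 5 ∉ ((Q △ S) − R) △ Q
5 ∉ S and 5 ∉ (((Q △ S) − R) △ Q), so 5 ∉ S ∪ (((Q △ S) − R) △ Q)
5 ∉ R and 5 ∉ (S ∪ (((Q △ S) − R) △ Q)), so 5 ∉ R △ (S ∪ (((Q △ S) − R) △ Q))
5 ∉ S and 5 ∉ (R △ (S ∪ (((Q △ S) − R) △ Q))), so 5 ∉ S ∪ (R △ (S ∪ (((Q △ S) − R) △ Q)))

No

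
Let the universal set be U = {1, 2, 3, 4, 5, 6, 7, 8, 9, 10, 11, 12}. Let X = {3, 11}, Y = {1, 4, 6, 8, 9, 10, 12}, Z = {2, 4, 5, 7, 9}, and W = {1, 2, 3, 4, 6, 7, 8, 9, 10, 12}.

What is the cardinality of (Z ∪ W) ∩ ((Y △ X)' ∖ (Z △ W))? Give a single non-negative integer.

Z ∪ W = {1, 2, 3, 4, 5, 6, 7, 8, 9, 10, 12}
Y △ X = {1, 3, 4, 6, 8, 9, 10, 11, 12}
(Y △ X)' = {2, 5, 7}
Z △ W = {1, 3, 5, 6, 8, 10, 12}
(Y △ X)' ∖ (Z △ W) = {2, 7}
(Z ∪ W) ∩ ((Y △ X)' ∖ (Z △ W)) = {2, 7}
|(Z ∪ W) ∩ ((Y △ X)' ∖ (Z △ W))| = 2

2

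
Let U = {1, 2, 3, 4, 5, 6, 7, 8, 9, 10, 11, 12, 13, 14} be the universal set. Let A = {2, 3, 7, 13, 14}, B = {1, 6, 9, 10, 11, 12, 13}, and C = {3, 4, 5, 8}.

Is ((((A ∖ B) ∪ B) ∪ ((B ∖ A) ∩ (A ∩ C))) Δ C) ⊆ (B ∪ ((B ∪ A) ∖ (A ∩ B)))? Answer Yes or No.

A ∖ B = {2, 3, 7, 14}
(A ∖ B) ∪ B = {1, 2, 3, 6, 7, 9, 10, 11, 12, 13, 14}
B ∖ A = {1, 6, 9, 10, 11, 12}
A ∩ C = {3}
(B ∖ A) ∩ (A ∩ C) = {}
((A ∖ B) ∪ B) ∪ ((B ∖ A) ∩ (A ∩ C)) = {1, 2, 3, 6, 7, 9, 10, 11, 12, 13, 14}
(((A ∖ B) ∪ B) ∪ ((B ∖ A) ∩ (A ∩ C))) Δ C = {1, 2, 4, 5, 6, 7, 8, 9, 10, 11, 12, 13, 14}
B ∪ A = {1, 2, 3, 6, 7, 9, 10, 11, 12, 13, 14}
A ∩ B = {13}
(B ∪ A) ∖ (A ∩ B) = {1, 2, 3, 6, 7, 9, 10, 11, 12, 14}
B ∪ ((B ∪ A) ∖ (A ∩ B)) = {1, 2, 3, 6, 7, 9, 10, 11, 12, 13, 14}
4 ∈ (((A ∖ B) ∪ B) ∪ ((B ∖ A) ∩ (A ∩ C))) Δ C but 4 ∉ B ∪ ((B ∪ A) ∖ (A ∩ B)), so the inclusion fails.

No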